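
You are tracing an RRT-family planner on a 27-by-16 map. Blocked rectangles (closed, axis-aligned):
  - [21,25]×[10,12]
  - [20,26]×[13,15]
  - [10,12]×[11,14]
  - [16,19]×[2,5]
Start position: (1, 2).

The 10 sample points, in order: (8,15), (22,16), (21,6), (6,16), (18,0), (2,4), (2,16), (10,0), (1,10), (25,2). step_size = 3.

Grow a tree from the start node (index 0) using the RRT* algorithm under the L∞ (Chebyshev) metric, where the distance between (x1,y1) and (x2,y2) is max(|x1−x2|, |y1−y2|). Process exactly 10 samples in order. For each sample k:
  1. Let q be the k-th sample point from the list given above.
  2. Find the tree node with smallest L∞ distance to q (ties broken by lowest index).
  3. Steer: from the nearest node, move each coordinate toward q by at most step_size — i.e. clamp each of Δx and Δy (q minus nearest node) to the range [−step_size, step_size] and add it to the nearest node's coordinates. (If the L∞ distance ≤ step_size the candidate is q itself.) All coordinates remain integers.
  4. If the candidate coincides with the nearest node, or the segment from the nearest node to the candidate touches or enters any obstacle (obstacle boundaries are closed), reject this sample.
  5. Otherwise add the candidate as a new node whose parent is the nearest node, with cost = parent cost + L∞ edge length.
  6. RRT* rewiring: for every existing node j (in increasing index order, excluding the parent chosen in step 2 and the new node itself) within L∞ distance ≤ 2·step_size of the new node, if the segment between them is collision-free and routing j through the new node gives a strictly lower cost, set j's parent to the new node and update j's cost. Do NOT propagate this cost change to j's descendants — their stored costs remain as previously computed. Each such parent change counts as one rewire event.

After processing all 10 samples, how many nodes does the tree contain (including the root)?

Node count: 10

1. q=(8,15) nearest=0 d=13 new=(4,5) → add node 1 parent=0 cost=3
2. q=(22,16) nearest=1 d=18 new=(7,8) → add node 2 parent=1 cost=6
3. q=(21,6) nearest=2 d=14 new=(10,6) → add node 3 parent=2 cost=9
4. q=(6,16) nearest=2 d=8 new=(6,11) → add node 4 parent=2 cost=9
5. q=(18,0) nearest=3 d=8 new=(13,3) → add node 5 parent=3 cost=12
6. q=(2,4) nearest=0 d=2 new=(2,4) → add node 6 parent=0 cost=2
7. q=(2,16) nearest=4 d=5 new=(3,14) → add node 7 parent=4 cost=12
8. q=(10,0) nearest=5 d=3 new=(10,0) → add node 8 parent=5 cost=15
9. q=(1,10) nearest=7 d=4 new=(1,11) → add node 9 parent=7 cost=15
10. q=(25,2) nearest=5 d=12 new=(16,2) → blocked by [16,19]×[2,5], reject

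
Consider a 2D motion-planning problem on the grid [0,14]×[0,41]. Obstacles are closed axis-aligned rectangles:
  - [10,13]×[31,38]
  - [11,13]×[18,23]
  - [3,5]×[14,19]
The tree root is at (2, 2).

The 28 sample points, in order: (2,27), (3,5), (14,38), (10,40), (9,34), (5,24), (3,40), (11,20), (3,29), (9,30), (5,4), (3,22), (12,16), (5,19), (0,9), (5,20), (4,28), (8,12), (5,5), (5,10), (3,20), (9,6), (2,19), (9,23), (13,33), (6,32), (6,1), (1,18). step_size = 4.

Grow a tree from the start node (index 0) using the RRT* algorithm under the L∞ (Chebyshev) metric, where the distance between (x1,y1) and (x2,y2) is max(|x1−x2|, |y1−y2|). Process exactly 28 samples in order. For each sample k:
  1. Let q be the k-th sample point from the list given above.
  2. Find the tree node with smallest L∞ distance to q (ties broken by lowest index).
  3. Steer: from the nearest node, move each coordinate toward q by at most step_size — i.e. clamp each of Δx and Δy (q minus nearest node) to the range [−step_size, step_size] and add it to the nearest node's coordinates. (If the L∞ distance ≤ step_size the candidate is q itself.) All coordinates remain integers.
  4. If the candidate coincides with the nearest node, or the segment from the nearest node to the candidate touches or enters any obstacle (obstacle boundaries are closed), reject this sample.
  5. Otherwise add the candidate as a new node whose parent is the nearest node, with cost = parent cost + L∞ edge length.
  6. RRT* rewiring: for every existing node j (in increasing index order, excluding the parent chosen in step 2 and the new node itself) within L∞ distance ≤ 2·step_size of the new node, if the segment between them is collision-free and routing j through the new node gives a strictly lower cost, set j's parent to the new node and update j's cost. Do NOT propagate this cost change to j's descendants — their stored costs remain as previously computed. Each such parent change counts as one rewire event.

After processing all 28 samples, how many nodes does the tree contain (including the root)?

1. q=(2,27) nearest=0 d=25 new=(2,6) → add node 1 parent=0 cost=4
2. q=(3,5) nearest=1 d=1 new=(3,5) → add node 2 parent=1 cost=5
3. q=(14,38) nearest=1 d=32 new=(6,10) → add node 3 parent=1 cost=8
4. q=(10,40) nearest=3 d=30 new=(10,14) → add node 4 parent=3 cost=12
5. q=(9,34) nearest=4 d=20 new=(9,18) → add node 5 parent=4 cost=16
6. q=(5,24) nearest=5 d=6 new=(5,22) → add node 6 parent=5 cost=20
7. q=(3,40) nearest=6 d=18 new=(3,26) → add node 7 parent=6 cost=24
8. q=(11,20) nearest=5 d=2 new=(11,20) → blocked by [11,13]×[18,23], reject
9. q=(3,29) nearest=7 d=3 new=(3,29) → add node 8 parent=7 cost=27
10. q=(9,30) nearest=7 d=6 new=(7,30) → add node 9 parent=7 cost=28
11. q=(5,4) nearest=2 d=2 new=(5,4) → add node 10 parent=2 cost=7
12. q=(3,22) nearest=6 d=2 new=(3,22) → add node 11 parent=6 cost=22
13. q=(12,16) nearest=4 d=2 new=(12,16) → add node 12 parent=4 cost=14
14. q=(5,19) nearest=6 d=3 new=(5,19) → blocked by [3,5]×[14,19], reject
15. q=(0,9) nearest=1 d=3 new=(0,9) → add node 13 parent=1 cost=7
16. q=(5,20) nearest=6 d=2 new=(5,20) → add node 14 parent=6 cost=22
17. q=(4,28) nearest=8 d=1 new=(4,28) → add node 15 parent=8 cost=28
18. q=(8,12) nearest=3 d=2 new=(8,12) → add node 16 parent=3 cost=10; rewire 14→16 (18<22)
19. q=(5,5) nearest=10 d=1 new=(5,5) → add node 17 parent=10 cost=8
20. q=(5,10) nearest=3 d=1 new=(5,10) → add node 18 parent=3 cost=9
21. q=(3,20) nearest=6 d=2 new=(3,20) → add node 19 parent=6 cost=22
22. q=(9,6) nearest=3 d=4 new=(9,6) → add node 20 parent=3 cost=12
23. q=(2,19) nearest=19 d=1 new=(2,19) → add node 21 parent=19 cost=23
24. q=(9,23) nearest=6 d=4 new=(9,23) → add node 22 parent=6 cost=24
25. q=(13,33) nearest=9 d=6 new=(11,33) → blocked by [10,13]×[31,38], reject
26. q=(6,32) nearest=9 d=2 new=(6,32) → add node 23 parent=9 cost=30
27. q=(6,1) nearest=10 d=3 new=(6,1) → add node 24 parent=10 cost=10
28. q=(1,18) nearest=21 d=1 new=(1,18) → add node 25 parent=21 cost=24

Node count: 26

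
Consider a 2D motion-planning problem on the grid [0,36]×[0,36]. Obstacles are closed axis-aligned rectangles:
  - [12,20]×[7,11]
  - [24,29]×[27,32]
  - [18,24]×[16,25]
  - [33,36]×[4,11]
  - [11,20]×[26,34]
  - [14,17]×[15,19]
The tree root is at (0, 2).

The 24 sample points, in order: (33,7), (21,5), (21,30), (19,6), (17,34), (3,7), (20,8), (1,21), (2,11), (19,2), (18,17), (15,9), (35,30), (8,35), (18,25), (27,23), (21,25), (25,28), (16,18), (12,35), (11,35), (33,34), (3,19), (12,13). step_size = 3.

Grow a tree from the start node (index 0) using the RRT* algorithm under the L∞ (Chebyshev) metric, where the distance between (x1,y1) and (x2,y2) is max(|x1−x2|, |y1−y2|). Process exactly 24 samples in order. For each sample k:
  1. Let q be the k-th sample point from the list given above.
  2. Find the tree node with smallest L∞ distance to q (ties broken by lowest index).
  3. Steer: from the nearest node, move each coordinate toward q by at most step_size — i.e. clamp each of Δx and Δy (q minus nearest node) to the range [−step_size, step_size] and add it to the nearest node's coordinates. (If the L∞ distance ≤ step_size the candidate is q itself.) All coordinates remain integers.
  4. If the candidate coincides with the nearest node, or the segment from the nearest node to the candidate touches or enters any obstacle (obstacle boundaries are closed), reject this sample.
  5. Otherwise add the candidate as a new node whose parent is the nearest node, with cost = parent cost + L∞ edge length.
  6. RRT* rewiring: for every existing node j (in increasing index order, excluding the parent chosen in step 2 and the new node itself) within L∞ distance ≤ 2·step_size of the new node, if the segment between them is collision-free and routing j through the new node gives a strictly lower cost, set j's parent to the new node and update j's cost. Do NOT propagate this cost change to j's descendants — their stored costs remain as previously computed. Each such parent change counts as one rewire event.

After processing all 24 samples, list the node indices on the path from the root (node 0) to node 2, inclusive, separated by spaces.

1. q=(33,7) nearest=0 d=33 new=(3,5) → add node 1 parent=0 cost=3
2. q=(21,5) nearest=1 d=18 new=(6,5) → add node 2 parent=1 cost=6
3. q=(21,30) nearest=1 d=25 new=(6,8) → add node 3 parent=1 cost=6
4. q=(19,6) nearest=2 d=13 new=(9,6) → add node 4 parent=2 cost=9
5. q=(17,34) nearest=3 d=26 new=(9,11) → add node 5 parent=3 cost=9
6. q=(3,7) nearest=1 d=2 new=(3,7) → add node 6 parent=1 cost=5
7. q=(20,8) nearest=4 d=11 new=(12,8) → blocked by [12,20]×[7,11], reject
8. q=(1,21) nearest=5 d=10 new=(6,14) → add node 7 parent=5 cost=12
9. q=(2,11) nearest=3 d=4 new=(3,11) → add node 8 parent=3 cost=9
10. q=(19,2) nearest=4 d=10 new=(12,3) → add node 9 parent=4 cost=12
11. q=(18,17) nearest=5 d=9 new=(12,14) → add node 10 parent=5 cost=12
12. q=(15,9) nearest=10 d=5 new=(15,11) → blocked by [12,20]×[7,11], reject
13. q=(35,30) nearest=10 d=23 new=(15,17) → blocked by [14,17]×[15,19], reject
14. q=(8,35) nearest=7 d=21 new=(8,17) → add node 11 parent=7 cost=15
15. q=(18,25) nearest=11 d=10 new=(11,20) → add node 12 parent=11 cost=18
16. q=(27,23) nearest=10 d=15 new=(15,17) → blocked by [14,17]×[15,19], reject
17. q=(21,25) nearest=12 d=10 new=(14,23) → add node 13 parent=12 cost=21
18. q=(25,28) nearest=13 d=11 new=(17,26) → blocked by [11,20]×[26,34], reject
19. q=(16,18) nearest=10 d=4 new=(15,17) → blocked by [14,17]×[15,19], reject
20. q=(12,35) nearest=13 d=12 new=(12,26) → blocked by [11,20]×[26,34], reject
21. q=(11,35) nearest=13 d=12 new=(11,26) → blocked by [11,20]×[26,34], reject
22. q=(33,34) nearest=13 d=19 new=(17,26) → blocked by [11,20]×[26,34], reject
23. q=(3,19) nearest=7 d=5 new=(3,17) → add node 14 parent=7 cost=15
24. q=(12,13) nearest=10 d=1 new=(12,13) → add node 15 parent=10 cost=13

Path: 0 1 2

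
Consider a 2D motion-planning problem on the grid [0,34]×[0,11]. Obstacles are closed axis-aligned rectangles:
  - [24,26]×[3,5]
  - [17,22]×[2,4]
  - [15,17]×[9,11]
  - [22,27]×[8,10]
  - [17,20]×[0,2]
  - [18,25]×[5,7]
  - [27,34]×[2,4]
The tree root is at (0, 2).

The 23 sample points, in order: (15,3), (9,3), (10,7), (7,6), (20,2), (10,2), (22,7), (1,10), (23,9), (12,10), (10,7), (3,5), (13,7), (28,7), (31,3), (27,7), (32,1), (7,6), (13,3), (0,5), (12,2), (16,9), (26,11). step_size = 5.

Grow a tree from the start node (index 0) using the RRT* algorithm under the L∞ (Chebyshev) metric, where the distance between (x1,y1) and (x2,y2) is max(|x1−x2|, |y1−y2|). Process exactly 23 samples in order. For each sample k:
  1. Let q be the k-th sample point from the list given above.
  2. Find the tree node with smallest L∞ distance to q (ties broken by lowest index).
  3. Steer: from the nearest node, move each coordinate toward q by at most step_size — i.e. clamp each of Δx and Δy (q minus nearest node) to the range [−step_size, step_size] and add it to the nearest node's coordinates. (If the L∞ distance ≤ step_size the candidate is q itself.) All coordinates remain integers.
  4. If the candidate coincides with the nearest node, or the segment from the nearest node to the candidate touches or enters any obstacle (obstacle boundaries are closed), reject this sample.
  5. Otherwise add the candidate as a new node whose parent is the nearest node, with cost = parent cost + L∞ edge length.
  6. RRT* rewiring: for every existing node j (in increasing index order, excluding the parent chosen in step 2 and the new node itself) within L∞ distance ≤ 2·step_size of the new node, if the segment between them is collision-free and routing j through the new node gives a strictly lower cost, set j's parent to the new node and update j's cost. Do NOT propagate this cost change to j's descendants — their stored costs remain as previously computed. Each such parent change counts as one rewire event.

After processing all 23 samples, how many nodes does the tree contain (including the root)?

Node count: 14

1. q=(15,3) nearest=0 d=15 new=(5,3) → add node 1 parent=0 cost=5
2. q=(9,3) nearest=1 d=4 new=(9,3) → add node 2 parent=1 cost=9
3. q=(10,7) nearest=2 d=4 new=(10,7) → add node 3 parent=2 cost=13
4. q=(7,6) nearest=1 d=3 new=(7,6) → add node 4 parent=1 cost=8; rewire 3→4 (11<13)
5. q=(20,2) nearest=3 d=10 new=(15,2) → add node 5 parent=3 cost=16
6. q=(10,2) nearest=2 d=1 new=(10,2) → add node 6 parent=2 cost=10; rewire 5→6 (15<16)
7. q=(22,7) nearest=5 d=7 new=(20,7) → blocked by [17,22]×[2,4], reject
8. q=(1,10) nearest=4 d=6 new=(2,10) → add node 7 parent=4 cost=13
9. q=(23,9) nearest=5 d=8 new=(20,7) → blocked by [17,22]×[2,4], reject
10. q=(12,10) nearest=3 d=3 new=(12,10) → add node 8 parent=3 cost=14
11. q=(10,7) nearest=3 d=0 → coincident, reject
12. q=(3,5) nearest=1 d=2 new=(3,5) → add node 9 parent=1 cost=7; rewire 7→9 (12<13)
13. q=(13,7) nearest=3 d=3 new=(13,7) → add node 10 parent=3 cost=14
14. q=(28,7) nearest=5 d=13 new=(20,7) → blocked by [17,22]×[2,4], reject
15. q=(31,3) nearest=5 d=16 new=(20,3) → blocked by [17,22]×[2,4], reject
16. q=(27,7) nearest=5 d=12 new=(20,7) → blocked by [17,22]×[2,4], reject
17. q=(32,1) nearest=5 d=17 new=(20,1) → blocked by [17,20]×[0,2], reject
18. q=(7,6) nearest=4 d=0 → coincident, reject
19. q=(13,3) nearest=5 d=2 new=(13,3) → add node 11 parent=5 cost=17
20. q=(0,5) nearest=0 d=3 new=(0,5) → add node 12 parent=0 cost=3; rewire 7→12 (8<12); rewire 9→12 (6<7)
21. q=(12,2) nearest=11 d=1 new=(12,2) → add node 13 parent=11 cost=18
22. q=(16,9) nearest=10 d=3 new=(16,9) → blocked by [15,17]×[9,11], reject
23. q=(26,11) nearest=5 d=11 new=(20,7) → blocked by [17,22]×[2,4], reject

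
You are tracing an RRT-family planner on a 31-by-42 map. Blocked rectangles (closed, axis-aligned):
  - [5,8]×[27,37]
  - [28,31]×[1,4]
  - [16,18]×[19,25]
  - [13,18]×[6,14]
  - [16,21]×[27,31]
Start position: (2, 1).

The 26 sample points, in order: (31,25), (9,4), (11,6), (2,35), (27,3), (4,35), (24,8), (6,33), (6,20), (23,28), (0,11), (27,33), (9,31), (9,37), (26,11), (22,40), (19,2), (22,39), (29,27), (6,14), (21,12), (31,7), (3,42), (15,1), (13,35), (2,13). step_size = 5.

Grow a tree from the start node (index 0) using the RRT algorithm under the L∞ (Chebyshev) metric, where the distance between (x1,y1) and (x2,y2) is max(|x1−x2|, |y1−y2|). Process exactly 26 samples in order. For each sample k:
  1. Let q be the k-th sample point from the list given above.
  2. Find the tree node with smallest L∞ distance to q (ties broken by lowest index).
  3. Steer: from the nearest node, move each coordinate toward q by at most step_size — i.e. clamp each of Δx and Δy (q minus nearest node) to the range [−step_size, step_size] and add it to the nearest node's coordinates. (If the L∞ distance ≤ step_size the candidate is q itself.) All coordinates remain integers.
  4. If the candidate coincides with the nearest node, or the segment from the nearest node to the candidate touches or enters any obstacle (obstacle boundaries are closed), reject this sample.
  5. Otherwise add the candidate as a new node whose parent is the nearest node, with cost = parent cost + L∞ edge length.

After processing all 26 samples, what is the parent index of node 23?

Parent of node 23: 15

1. q=(31,25) nearest=0 d=29 new=(7,6) → add node 1 parent=0 cost=5
2. q=(9,4) nearest=1 d=2 new=(9,4) → add node 2 parent=1 cost=7
3. q=(11,6) nearest=2 d=2 new=(11,6) → add node 3 parent=2 cost=9
4. q=(2,35) nearest=1 d=29 new=(2,11) → add node 4 parent=1 cost=10
5. q=(27,3) nearest=3 d=16 new=(16,3) → add node 5 parent=3 cost=14
6. q=(4,35) nearest=4 d=24 new=(4,16) → add node 6 parent=4 cost=15
7. q=(24,8) nearest=5 d=8 new=(21,8) → add node 7 parent=5 cost=19
8. q=(6,33) nearest=6 d=17 new=(6,21) → add node 8 parent=6 cost=20
9. q=(6,20) nearest=8 d=1 new=(6,20) → add node 9 parent=8 cost=21
10. q=(23,28) nearest=8 d=17 new=(11,26) → add node 10 parent=8 cost=25
11. q=(0,11) nearest=4 d=2 new=(0,11) → add node 11 parent=4 cost=12
12. q=(27,33) nearest=10 d=16 new=(16,31) → blocked by [16,21]×[27,31], reject
13. q=(9,31) nearest=10 d=5 new=(9,31) → add node 12 parent=10 cost=30
14. q=(9,37) nearest=12 d=6 new=(9,36) → add node 13 parent=12 cost=35
15. q=(26,11) nearest=7 d=5 new=(26,11) → add node 14 parent=7 cost=24
16. q=(22,40) nearest=12 d=13 new=(14,36) → add node 15 parent=12 cost=35
17. q=(19,2) nearest=5 d=3 new=(19,2) → add node 16 parent=5 cost=17
18. q=(22,39) nearest=15 d=8 new=(19,39) → add node 17 parent=15 cost=40
19. q=(29,27) nearest=17 d=12 new=(24,34) → add node 18 parent=17 cost=45
20. q=(6,14) nearest=6 d=2 new=(6,14) → add node 19 parent=6 cost=17
21. q=(21,12) nearest=7 d=4 new=(21,12) → add node 20 parent=7 cost=23
22. q=(31,7) nearest=14 d=5 new=(31,7) → add node 21 parent=14 cost=29
23. q=(3,42) nearest=13 d=6 new=(4,41) → blocked by [5,8]×[27,37], reject
24. q=(15,1) nearest=5 d=2 new=(15,1) → add node 22 parent=5 cost=16
25. q=(13,35) nearest=15 d=1 new=(13,35) → add node 23 parent=15 cost=36
26. q=(2,13) nearest=4 d=2 new=(2,13) → add node 24 parent=4 cost=12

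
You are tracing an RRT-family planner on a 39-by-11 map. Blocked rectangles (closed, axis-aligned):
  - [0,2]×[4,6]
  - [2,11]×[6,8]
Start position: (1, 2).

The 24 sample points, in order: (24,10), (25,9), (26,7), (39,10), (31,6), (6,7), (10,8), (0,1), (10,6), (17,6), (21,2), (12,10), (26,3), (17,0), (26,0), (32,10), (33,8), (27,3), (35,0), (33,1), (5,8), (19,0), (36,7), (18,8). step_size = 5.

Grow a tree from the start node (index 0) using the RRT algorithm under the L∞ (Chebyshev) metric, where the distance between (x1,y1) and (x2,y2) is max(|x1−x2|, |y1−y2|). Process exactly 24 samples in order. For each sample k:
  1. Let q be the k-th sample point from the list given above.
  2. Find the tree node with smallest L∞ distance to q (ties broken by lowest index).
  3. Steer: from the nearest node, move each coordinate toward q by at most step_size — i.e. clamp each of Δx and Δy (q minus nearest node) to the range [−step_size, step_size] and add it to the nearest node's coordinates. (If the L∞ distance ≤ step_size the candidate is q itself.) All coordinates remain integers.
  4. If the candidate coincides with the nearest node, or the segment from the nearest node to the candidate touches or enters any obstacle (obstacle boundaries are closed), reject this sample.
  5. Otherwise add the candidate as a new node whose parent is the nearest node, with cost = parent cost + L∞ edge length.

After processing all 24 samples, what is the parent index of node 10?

1. q=(24,10) nearest=0 d=23 new=(6,7) → blocked by [2,11]×[6,8], reject
2. q=(25,9) nearest=0 d=24 new=(6,7) → blocked by [2,11]×[6,8], reject
3. q=(26,7) nearest=0 d=25 new=(6,7) → blocked by [2,11]×[6,8], reject
4. q=(39,10) nearest=0 d=38 new=(6,7) → blocked by [2,11]×[6,8], reject
5. q=(31,6) nearest=0 d=30 new=(6,6) → blocked by [2,11]×[6,8], reject
6. q=(6,7) nearest=0 d=5 new=(6,7) → blocked by [2,11]×[6,8], reject
7. q=(10,8) nearest=0 d=9 new=(6,7) → blocked by [2,11]×[6,8], reject
8. q=(0,1) nearest=0 d=1 new=(0,1) → add node 1 parent=0 cost=1
9. q=(10,6) nearest=0 d=9 new=(6,6) → blocked by [2,11]×[6,8], reject
10. q=(17,6) nearest=0 d=16 new=(6,6) → blocked by [2,11]×[6,8], reject
11. q=(21,2) nearest=0 d=20 new=(6,2) → add node 2 parent=0 cost=5
12. q=(12,10) nearest=2 d=8 new=(11,7) → blocked by [2,11]×[6,8], reject
13. q=(26,3) nearest=2 d=20 new=(11,3) → add node 3 parent=2 cost=10
14. q=(17,0) nearest=3 d=6 new=(16,0) → add node 4 parent=3 cost=15
15. q=(26,0) nearest=4 d=10 new=(21,0) → add node 5 parent=4 cost=20
16. q=(32,10) nearest=5 d=11 new=(26,5) → add node 6 parent=5 cost=25
17. q=(33,8) nearest=6 d=7 new=(31,8) → add node 7 parent=6 cost=30
18. q=(27,3) nearest=6 d=2 new=(27,3) → add node 8 parent=6 cost=27
19. q=(35,0) nearest=7 d=8 new=(35,3) → add node 9 parent=7 cost=35
20. q=(33,1) nearest=9 d=2 new=(33,1) → add node 10 parent=9 cost=37
21. q=(5,8) nearest=0 d=6 new=(5,7) → blocked by [2,11]×[6,8], reject
22. q=(19,0) nearest=5 d=2 new=(19,0) → add node 11 parent=5 cost=22
23. q=(36,7) nearest=9 d=4 new=(36,7) → add node 12 parent=9 cost=39
24. q=(18,8) nearest=3 d=7 new=(16,8) → add node 13 parent=3 cost=15

Parent of node 10: 9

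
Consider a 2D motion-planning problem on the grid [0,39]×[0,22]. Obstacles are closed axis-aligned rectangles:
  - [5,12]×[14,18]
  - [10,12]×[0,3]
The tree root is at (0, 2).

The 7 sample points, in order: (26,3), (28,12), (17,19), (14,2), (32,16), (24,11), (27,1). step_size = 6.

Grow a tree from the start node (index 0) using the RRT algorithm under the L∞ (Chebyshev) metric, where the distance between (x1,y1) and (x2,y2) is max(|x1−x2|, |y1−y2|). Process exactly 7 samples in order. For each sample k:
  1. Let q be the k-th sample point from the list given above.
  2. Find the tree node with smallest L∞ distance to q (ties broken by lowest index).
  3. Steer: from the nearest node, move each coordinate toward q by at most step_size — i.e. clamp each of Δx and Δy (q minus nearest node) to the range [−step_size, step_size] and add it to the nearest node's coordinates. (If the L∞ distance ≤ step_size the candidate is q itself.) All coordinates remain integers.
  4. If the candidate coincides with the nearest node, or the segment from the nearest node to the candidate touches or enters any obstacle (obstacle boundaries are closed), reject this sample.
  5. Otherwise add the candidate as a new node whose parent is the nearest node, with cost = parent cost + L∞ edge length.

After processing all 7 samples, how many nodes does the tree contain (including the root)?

1. q=(26,3) nearest=0 d=26 new=(6,3) → add node 1 parent=0 cost=6
2. q=(28,12) nearest=1 d=22 new=(12,9) → add node 2 parent=1 cost=12
3. q=(17,19) nearest=2 d=10 new=(17,15) → add node 3 parent=2 cost=18
4. q=(14,2) nearest=2 d=7 new=(14,3) → add node 4 parent=2 cost=18
5. q=(32,16) nearest=3 d=15 new=(23,16) → add node 5 parent=3 cost=24
6. q=(24,11) nearest=5 d=5 new=(24,11) → add node 6 parent=5 cost=29
7. q=(27,1) nearest=6 d=10 new=(27,5) → add node 7 parent=6 cost=35

Node count: 8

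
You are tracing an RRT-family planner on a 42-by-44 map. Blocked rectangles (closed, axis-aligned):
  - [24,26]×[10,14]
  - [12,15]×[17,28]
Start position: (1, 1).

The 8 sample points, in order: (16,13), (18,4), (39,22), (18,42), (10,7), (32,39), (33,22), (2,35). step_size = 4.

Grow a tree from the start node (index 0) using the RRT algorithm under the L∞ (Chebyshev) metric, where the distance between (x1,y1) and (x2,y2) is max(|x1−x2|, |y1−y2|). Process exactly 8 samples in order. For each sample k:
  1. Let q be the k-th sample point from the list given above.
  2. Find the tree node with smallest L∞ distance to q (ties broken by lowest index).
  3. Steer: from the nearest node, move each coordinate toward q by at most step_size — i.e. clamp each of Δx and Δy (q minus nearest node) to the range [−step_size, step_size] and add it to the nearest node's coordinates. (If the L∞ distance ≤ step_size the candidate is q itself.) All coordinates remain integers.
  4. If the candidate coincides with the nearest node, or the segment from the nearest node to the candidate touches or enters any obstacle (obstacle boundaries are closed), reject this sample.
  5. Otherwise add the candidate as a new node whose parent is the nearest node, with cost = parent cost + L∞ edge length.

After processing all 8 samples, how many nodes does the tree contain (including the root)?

Node count: 9

1. q=(16,13) nearest=0 d=15 new=(5,5) → add node 1 parent=0 cost=4
2. q=(18,4) nearest=1 d=13 new=(9,4) → add node 2 parent=1 cost=8
3. q=(39,22) nearest=2 d=30 new=(13,8) → add node 3 parent=2 cost=12
4. q=(18,42) nearest=3 d=34 new=(17,12) → add node 4 parent=3 cost=16
5. q=(10,7) nearest=2 d=3 new=(10,7) → add node 5 parent=2 cost=11
6. q=(32,39) nearest=4 d=27 new=(21,16) → add node 6 parent=4 cost=20
7. q=(33,22) nearest=6 d=12 new=(25,20) → add node 7 parent=6 cost=24
8. q=(2,35) nearest=6 d=19 new=(17,20) → add node 8 parent=6 cost=24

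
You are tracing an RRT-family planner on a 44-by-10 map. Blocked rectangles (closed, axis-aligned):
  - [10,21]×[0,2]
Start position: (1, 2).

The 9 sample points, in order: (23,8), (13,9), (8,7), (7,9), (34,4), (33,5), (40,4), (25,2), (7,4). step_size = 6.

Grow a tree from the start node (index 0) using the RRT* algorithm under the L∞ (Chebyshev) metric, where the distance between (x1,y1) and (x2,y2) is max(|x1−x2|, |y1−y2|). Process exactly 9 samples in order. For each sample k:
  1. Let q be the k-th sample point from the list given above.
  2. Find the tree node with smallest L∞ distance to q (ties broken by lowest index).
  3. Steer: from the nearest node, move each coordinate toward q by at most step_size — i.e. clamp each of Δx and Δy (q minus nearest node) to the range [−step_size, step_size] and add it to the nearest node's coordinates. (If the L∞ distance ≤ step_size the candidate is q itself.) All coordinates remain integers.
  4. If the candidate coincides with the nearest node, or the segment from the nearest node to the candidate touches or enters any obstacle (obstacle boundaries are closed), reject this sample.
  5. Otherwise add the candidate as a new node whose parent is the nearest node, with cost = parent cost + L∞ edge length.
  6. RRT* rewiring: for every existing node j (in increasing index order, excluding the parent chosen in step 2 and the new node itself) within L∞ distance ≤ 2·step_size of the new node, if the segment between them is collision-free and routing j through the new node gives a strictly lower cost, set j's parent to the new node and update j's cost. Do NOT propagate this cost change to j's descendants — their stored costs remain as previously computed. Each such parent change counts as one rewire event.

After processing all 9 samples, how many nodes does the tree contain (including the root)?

Node count: 10

1. q=(23,8) nearest=0 d=22 new=(7,8) → add node 1 parent=0 cost=6
2. q=(13,9) nearest=1 d=6 new=(13,9) → add node 2 parent=1 cost=12
3. q=(8,7) nearest=1 d=1 new=(8,7) → add node 3 parent=1 cost=7
4. q=(7,9) nearest=1 d=1 new=(7,9) → add node 4 parent=1 cost=7
5. q=(34,4) nearest=2 d=21 new=(19,4) → add node 5 parent=2 cost=18
6. q=(33,5) nearest=5 d=14 new=(25,5) → add node 6 parent=5 cost=24
7. q=(40,4) nearest=6 d=15 new=(31,4) → add node 7 parent=6 cost=30
8. q=(25,2) nearest=6 d=3 new=(25,2) → add node 8 parent=6 cost=27
9. q=(7,4) nearest=3 d=3 new=(7,4) → add node 9 parent=3 cost=10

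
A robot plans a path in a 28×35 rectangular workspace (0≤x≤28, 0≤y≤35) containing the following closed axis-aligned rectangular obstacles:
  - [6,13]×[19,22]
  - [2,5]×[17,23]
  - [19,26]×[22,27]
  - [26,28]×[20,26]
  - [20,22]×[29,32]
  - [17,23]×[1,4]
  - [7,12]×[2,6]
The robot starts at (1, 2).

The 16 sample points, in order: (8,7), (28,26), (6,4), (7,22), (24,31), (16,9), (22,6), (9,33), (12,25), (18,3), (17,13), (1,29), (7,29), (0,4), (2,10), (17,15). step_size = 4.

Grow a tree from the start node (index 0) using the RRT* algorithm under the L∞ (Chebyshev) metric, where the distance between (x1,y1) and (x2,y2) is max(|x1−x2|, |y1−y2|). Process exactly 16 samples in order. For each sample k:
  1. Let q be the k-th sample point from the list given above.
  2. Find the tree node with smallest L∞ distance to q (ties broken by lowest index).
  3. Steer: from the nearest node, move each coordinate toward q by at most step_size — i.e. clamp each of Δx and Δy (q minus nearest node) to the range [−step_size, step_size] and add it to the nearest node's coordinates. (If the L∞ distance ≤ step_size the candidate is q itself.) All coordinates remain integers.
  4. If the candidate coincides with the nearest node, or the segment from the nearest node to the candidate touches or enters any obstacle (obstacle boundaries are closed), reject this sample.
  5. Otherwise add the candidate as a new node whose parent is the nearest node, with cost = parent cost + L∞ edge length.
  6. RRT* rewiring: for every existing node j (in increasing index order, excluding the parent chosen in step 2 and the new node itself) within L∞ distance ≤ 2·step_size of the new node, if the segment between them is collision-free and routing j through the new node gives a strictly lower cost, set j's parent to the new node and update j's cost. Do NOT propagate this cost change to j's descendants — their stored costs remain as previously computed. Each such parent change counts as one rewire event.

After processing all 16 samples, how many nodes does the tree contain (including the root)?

Node count: 12

1. q=(8,7) nearest=0 d=7 new=(5,6) → add node 1 parent=0 cost=4
2. q=(28,26) nearest=1 d=23 new=(9,10) → add node 2 parent=1 cost=8
3. q=(6,4) nearest=1 d=2 new=(6,4) → add node 3 parent=1 cost=6
4. q=(7,22) nearest=2 d=12 new=(7,14) → add node 4 parent=2 cost=12
5. q=(24,31) nearest=4 d=17 new=(11,18) → add node 5 parent=4 cost=16
6. q=(16,9) nearest=2 d=7 new=(13,9) → add node 6 parent=2 cost=12
7. q=(22,6) nearest=6 d=9 new=(17,6) → add node 7 parent=6 cost=16
8. q=(9,33) nearest=5 d=15 new=(9,22) → blocked by [6,13]×[19,22], reject
9. q=(12,25) nearest=5 d=7 new=(12,22) → blocked by [6,13]×[19,22], reject
10. q=(18,3) nearest=7 d=3 new=(18,3) → blocked by [17,23]×[1,4], reject
11. q=(17,13) nearest=6 d=4 new=(17,13) → add node 8 parent=6 cost=16
12. q=(1,29) nearest=5 d=11 new=(7,22) → blocked by [6,13]×[19,22], reject
13. q=(7,29) nearest=5 d=11 new=(7,22) → blocked by [6,13]×[19,22], reject
14. q=(0,4) nearest=0 d=2 new=(0,4) → add node 9 parent=0 cost=2
15. q=(2,10) nearest=1 d=4 new=(2,10) → add node 10 parent=1 cost=8
16. q=(17,15) nearest=8 d=2 new=(17,15) → add node 11 parent=8 cost=18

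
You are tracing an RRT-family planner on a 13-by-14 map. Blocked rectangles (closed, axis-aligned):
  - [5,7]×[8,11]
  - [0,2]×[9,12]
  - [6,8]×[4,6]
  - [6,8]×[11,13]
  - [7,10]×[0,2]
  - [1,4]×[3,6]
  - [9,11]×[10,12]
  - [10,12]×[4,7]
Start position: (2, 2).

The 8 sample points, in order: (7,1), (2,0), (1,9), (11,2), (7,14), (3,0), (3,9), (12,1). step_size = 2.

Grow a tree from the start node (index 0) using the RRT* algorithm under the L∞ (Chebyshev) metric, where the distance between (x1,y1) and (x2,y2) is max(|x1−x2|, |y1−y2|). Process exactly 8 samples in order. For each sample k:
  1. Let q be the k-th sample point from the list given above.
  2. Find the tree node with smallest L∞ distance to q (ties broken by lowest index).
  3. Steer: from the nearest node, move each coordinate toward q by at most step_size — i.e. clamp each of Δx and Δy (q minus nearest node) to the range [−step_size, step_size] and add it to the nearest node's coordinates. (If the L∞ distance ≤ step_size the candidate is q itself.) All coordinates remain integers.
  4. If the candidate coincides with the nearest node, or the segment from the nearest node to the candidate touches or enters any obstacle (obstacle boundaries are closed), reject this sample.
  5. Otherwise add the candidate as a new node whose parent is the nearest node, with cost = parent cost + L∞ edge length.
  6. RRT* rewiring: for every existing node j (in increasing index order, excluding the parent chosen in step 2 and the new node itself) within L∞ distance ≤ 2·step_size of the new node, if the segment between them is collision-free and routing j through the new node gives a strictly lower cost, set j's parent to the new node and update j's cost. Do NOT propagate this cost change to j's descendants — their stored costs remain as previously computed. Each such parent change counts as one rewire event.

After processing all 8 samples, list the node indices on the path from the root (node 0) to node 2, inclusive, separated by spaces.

1. q=(7,1) nearest=0 d=5 new=(4,1) → add node 1 parent=0 cost=2
2. q=(2,0) nearest=0 d=2 new=(2,0) → add node 2 parent=0 cost=2
3. q=(1,9) nearest=0 d=7 new=(1,4) → blocked by [1,4]×[3,6], reject
4. q=(11,2) nearest=1 d=7 new=(6,2) → add node 3 parent=1 cost=4
5. q=(7,14) nearest=0 d=12 new=(4,4) → blocked by [1,4]×[3,6], reject
6. q=(3,0) nearest=1 d=1 new=(3,0) → add node 4 parent=1 cost=3
7. q=(3,9) nearest=0 d=7 new=(3,4) → blocked by [1,4]×[3,6], reject
8. q=(12,1) nearest=3 d=6 new=(8,1) → blocked by [7,10]×[0,2], reject

Path: 0 2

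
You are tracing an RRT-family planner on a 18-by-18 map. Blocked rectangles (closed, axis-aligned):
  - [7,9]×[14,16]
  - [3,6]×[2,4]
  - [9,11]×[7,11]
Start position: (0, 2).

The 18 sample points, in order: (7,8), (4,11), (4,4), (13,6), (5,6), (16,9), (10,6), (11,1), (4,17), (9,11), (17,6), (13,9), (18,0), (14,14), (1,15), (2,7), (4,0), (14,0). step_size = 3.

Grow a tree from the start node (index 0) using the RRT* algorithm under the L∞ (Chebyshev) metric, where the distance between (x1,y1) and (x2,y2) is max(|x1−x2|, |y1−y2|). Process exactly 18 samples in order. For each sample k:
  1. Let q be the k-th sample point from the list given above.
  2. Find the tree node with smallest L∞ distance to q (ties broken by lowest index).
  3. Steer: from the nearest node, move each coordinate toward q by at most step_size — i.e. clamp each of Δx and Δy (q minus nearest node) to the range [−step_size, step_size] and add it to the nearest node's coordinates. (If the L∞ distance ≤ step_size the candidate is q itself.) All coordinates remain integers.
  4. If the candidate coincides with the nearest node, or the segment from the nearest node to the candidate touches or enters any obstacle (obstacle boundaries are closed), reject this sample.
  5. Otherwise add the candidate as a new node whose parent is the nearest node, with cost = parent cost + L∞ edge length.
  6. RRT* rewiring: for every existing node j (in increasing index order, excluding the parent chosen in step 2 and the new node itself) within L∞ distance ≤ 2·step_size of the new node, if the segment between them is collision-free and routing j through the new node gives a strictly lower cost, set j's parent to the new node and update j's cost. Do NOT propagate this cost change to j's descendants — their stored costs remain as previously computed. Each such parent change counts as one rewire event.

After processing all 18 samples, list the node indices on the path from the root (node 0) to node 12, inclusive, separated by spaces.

1. q=(7,8) nearest=0 d=7 new=(3,5) → add node 1 parent=0 cost=3
2. q=(4,11) nearest=1 d=6 new=(4,8) → add node 2 parent=1 cost=6
3. q=(4,4) nearest=1 d=1 new=(4,4) → blocked by [3,6]×[2,4], reject
4. q=(13,6) nearest=2 d=9 new=(7,6) → add node 3 parent=2 cost=9
5. q=(5,6) nearest=1 d=2 new=(5,6) → add node 4 parent=1 cost=5; rewire 3→4 (7<9)
6. q=(16,9) nearest=3 d=9 new=(10,9) → blocked by [9,11]×[7,11], reject
7. q=(10,6) nearest=3 d=3 new=(10,6) → add node 5 parent=3 cost=10
8. q=(11,1) nearest=3 d=5 new=(10,3) → add node 6 parent=3 cost=10
9. q=(4,17) nearest=2 d=9 new=(4,11) → add node 7 parent=2 cost=9
10. q=(9,11) nearest=2 d=5 new=(7,11) → add node 8 parent=2 cost=9
11. q=(17,6) nearest=5 d=7 new=(13,6) → add node 9 parent=5 cost=13
12. q=(13,9) nearest=5 d=3 new=(13,9) → blocked by [9,11]×[7,11], reject
13. q=(18,0) nearest=9 d=6 new=(16,3) → add node 10 parent=9 cost=16
14. q=(14,14) nearest=8 d=7 new=(10,14) → add node 11 parent=8 cost=12
15. q=(1,15) nearest=7 d=4 new=(1,14) → add node 12 parent=7 cost=12
16. q=(2,7) nearest=1 d=2 new=(2,7) → add node 13 parent=1 cost=5
17. q=(4,0) nearest=0 d=4 new=(3,0) → add node 14 parent=0 cost=3
18. q=(14,0) nearest=10 d=3 new=(14,0) → add node 15 parent=10 cost=19

Path: 0 1 2 7 12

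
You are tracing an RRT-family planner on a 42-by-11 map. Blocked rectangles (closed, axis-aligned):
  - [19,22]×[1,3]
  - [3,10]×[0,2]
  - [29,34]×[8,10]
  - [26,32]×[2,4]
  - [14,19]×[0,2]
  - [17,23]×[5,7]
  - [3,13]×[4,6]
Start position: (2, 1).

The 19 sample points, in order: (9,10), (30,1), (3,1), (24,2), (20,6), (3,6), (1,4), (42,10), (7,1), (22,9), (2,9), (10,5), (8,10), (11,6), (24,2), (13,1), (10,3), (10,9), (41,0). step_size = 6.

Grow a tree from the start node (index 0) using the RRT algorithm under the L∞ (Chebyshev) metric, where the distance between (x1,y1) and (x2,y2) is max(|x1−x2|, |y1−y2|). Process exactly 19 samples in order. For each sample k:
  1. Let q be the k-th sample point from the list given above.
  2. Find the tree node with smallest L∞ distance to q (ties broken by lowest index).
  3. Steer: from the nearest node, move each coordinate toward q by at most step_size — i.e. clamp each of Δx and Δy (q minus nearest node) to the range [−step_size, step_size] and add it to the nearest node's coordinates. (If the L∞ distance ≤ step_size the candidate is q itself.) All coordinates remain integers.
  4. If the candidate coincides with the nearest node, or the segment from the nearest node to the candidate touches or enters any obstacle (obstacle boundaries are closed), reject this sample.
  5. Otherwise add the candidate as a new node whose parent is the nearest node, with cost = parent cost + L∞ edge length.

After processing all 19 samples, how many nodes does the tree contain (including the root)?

1. q=(9,10) nearest=0 d=9 new=(8,7) → blocked by [3,10]×[0,2], reject
2. q=(30,1) nearest=0 d=28 new=(8,1) → blocked by [3,10]×[0,2], reject
3. q=(3,1) nearest=0 d=1 new=(3,1) → blocked by [3,10]×[0,2], reject
4. q=(24,2) nearest=0 d=22 new=(8,2) → blocked by [3,10]×[0,2], reject
5. q=(20,6) nearest=0 d=18 new=(8,6) → blocked by [3,10]×[0,2], reject
6. q=(3,6) nearest=0 d=5 new=(3,6) → blocked by [3,13]×[4,6], reject
7. q=(1,4) nearest=0 d=3 new=(1,4) → add node 1 parent=0 cost=3
8. q=(42,10) nearest=0 d=40 new=(8,7) → blocked by [3,10]×[0,2], reject
9. q=(7,1) nearest=0 d=5 new=(7,1) → blocked by [3,10]×[0,2], reject
10. q=(22,9) nearest=0 d=20 new=(8,7) → blocked by [3,10]×[0,2], reject
11. q=(2,9) nearest=1 d=5 new=(2,9) → add node 2 parent=1 cost=8
12. q=(10,5) nearest=0 d=8 new=(8,5) → blocked by [3,10]×[0,2], reject
13. q=(8,10) nearest=2 d=6 new=(8,10) → add node 3 parent=2 cost=14
14. q=(11,6) nearest=3 d=4 new=(11,6) → blocked by [3,13]×[4,6], reject
15. q=(24,2) nearest=3 d=16 new=(14,4) → blocked by [3,13]×[4,6], reject
16. q=(13,1) nearest=3 d=9 new=(13,4) → blocked by [3,13]×[4,6], reject
17. q=(10,3) nearest=3 d=7 new=(10,4) → blocked by [3,13]×[4,6], reject
18. q=(10,9) nearest=3 d=2 new=(10,9) → add node 4 parent=3 cost=16
19. q=(41,0) nearest=4 d=31 new=(16,3) → blocked by [3,13]×[4,6], reject

Node count: 5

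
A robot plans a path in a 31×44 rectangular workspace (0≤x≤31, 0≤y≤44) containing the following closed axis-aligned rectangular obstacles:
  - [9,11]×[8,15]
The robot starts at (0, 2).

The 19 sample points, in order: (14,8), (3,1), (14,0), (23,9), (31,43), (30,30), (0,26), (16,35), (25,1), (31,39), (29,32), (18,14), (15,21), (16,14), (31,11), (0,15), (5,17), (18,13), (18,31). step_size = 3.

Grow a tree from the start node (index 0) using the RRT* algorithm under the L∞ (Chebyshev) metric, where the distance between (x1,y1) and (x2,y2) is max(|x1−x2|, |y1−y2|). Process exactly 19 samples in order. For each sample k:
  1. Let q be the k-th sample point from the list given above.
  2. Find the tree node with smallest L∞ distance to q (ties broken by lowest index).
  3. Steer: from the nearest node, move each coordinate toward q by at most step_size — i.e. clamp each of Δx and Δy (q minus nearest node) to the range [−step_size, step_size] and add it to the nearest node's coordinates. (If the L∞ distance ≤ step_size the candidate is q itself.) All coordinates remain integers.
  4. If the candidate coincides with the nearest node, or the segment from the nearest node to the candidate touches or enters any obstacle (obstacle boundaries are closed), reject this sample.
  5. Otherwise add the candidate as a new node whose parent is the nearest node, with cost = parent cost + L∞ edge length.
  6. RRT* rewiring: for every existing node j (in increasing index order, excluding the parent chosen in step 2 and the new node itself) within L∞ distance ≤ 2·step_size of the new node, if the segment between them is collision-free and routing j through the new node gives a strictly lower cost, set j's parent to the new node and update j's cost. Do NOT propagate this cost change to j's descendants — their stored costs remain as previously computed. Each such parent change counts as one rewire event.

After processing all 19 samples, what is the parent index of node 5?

1. q=(14,8) nearest=0 d=14 new=(3,5) → add node 1 parent=0 cost=3
2. q=(3,1) nearest=0 d=3 new=(3,1) → add node 2 parent=0 cost=3
3. q=(14,0) nearest=1 d=11 new=(6,2) → add node 3 parent=1 cost=6
4. q=(23,9) nearest=3 d=17 new=(9,5) → add node 4 parent=3 cost=9
5. q=(31,43) nearest=1 d=38 new=(6,8) → add node 5 parent=1 cost=6
6. q=(30,30) nearest=5 d=24 new=(9,11) → blocked by [9,11]×[8,15], reject
7. q=(0,26) nearest=5 d=18 new=(3,11) → add node 6 parent=5 cost=9
8. q=(16,35) nearest=6 d=24 new=(6,14) → add node 7 parent=6 cost=12
9. q=(25,1) nearest=4 d=16 new=(12,2) → add node 8 parent=4 cost=12
10. q=(31,39) nearest=7 d=25 new=(9,17) → add node 9 parent=7 cost=15
11. q=(29,32) nearest=9 d=20 new=(12,20) → add node 10 parent=9 cost=18
12. q=(18,14) nearest=10 d=6 new=(15,17) → add node 11 parent=10 cost=21
13. q=(15,21) nearest=10 d=3 new=(15,21) → add node 12 parent=10 cost=21
14. q=(16,14) nearest=11 d=3 new=(16,14) → add node 13 parent=11 cost=24
15. q=(31,11) nearest=13 d=15 new=(19,11) → add node 14 parent=13 cost=27
16. q=(0,15) nearest=6 d=4 new=(0,14) → add node 15 parent=6 cost=12
17. q=(5,17) nearest=7 d=3 new=(5,17) → add node 16 parent=7 cost=15
18. q=(18,13) nearest=13 d=2 new=(18,13) → add node 17 parent=13 cost=26
19. q=(18,31) nearest=12 d=10 new=(18,24) → add node 18 parent=12 cost=24

Parent of node 5: 1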